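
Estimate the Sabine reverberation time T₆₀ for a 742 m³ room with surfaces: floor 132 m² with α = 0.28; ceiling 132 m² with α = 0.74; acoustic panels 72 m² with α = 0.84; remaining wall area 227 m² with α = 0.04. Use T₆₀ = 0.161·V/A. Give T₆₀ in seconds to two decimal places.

0.59 s

Total absorption A = 132·0.28 + 132·0.74 + 72·0.84 + 227·0.04 = 204.20 m² sabins.
T₆₀ = 0.161 × 742 / 204.20 = 0.585 s.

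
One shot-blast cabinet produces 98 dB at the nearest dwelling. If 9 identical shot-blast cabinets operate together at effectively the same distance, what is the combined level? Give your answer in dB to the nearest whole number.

L_total = L₁ + 10·log₁₀ N for N identical incoherent sources.
L_total = 98 + 10·log₁₀(9) = 98 + 9.542 = 107.54 dB.

108 dB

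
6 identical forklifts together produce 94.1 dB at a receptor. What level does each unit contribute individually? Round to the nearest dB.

86 dB

6 equal contributions raise the level by 10·log₁₀ 6 = 7.782 dB, so each unit alone gives 94.1 − 7.782.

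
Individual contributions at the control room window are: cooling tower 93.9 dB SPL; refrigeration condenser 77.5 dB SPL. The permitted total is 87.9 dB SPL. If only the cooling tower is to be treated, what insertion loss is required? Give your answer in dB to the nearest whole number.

Fixed contribution from the other source: Σ 10^(L/10) = 10^(77.5/10) = 5.623e+07 (77.50 dB SPL).
To meet 87.9 dB SPL overall, the treated cooling tower may contribute at most 10^(87.9/10) − 5.623e+07 = 5.604e+08, i.e. 87.48 dB SPL.
So the cooling tower must be reduced from 93.9 to 87.48 dB SPL: IL = 6.42 dB.

6 dB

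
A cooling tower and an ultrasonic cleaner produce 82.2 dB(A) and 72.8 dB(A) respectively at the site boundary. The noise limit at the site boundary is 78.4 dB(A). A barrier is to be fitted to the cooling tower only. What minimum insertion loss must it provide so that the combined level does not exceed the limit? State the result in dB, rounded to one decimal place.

The untreated sources together contribute 10^(72.8/10) = 1.905e+07, i.e. 72.80 dB(A).
To meet 78.4 dB(A) overall, the treated cooling tower may contribute at most 10^(78.4/10) − 1.905e+07 = 5.013e+07, i.e. 77.00 dB(A).
Required insertion loss = 82.2 − 77.00 = 5.20 dB.

5.2 dB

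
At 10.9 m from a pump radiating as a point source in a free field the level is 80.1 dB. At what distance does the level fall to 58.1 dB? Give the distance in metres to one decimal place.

Point-source spreading drops the level by 20·log₁₀(r₂/r₁); inverting, r₂/r₁ = 10^(ΔL/20).
r₂ = 10.9·10^((80.1−58.1)/20) = 10.9·10^(22.0/20) = 137.22 m.

137.2 m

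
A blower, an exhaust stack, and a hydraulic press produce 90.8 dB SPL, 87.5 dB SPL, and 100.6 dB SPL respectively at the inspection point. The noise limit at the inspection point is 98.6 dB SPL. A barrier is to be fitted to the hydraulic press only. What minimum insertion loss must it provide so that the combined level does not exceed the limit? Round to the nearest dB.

Fixed contribution from the other sources: Σ 10^(L/10) = 10^(90.8/10) + 10^(87.5/10) = 1.765e+09 (92.47 dB SPL).
To meet 98.6 dB SPL overall, the treated hydraulic press may contribute at most 10^(98.6/10) − 1.765e+09 = 5.480e+09, i.e. 97.39 dB SPL.
So the hydraulic press must be reduced from 100.6 to 97.39 dB SPL: IL = 3.21 dB.

3 dB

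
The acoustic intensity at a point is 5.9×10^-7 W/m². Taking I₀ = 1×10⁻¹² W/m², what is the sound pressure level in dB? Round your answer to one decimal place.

57.7 dB

Dividing by I₀ shifts the exponent by 12: I/I₀ = 5.9×10^5.
L = 10·(0.7709 + 5) = 57.71 dB.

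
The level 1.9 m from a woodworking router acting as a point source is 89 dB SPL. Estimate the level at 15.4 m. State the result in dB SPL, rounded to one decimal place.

For a point source, L₂ = L₁ − 20·log₁₀(r₂/r₁).
L₂ = 89 − 20·log₁₀(15.4/1.9) = 89 − 18.175 = 70.82 dB SPL.

70.8 dB SPL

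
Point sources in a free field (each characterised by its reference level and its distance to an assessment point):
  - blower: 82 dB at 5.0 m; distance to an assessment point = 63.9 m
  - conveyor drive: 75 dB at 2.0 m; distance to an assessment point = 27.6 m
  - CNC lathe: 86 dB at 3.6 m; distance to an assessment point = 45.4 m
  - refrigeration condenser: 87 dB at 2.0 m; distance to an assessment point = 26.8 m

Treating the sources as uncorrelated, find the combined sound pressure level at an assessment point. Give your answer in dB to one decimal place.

68.1 dB

Propagate each source to the receiver with L = L_ref − 20·log₁₀(r/r_ref), then add intensities.
blower: 82 − 20·log₁₀(63.9/5.0) = 82 − 22.13 = 59.87 dB.
conveyor drive: 75 − 20·log₁₀(27.6/2.0) = 75 − 22.80 = 52.20 dB.
CNC lathe: 86 − 20·log₁₀(45.4/3.6) = 86 − 22.02 = 63.98 dB.
refrigeration condenser: 87 − 20·log₁₀(26.8/2.0) = 87 − 22.54 = 64.46 dB.
Σ 10^(L/10) = 6.431e+06 → L_total = 10·log₁₀(6.431e+06) = 68.08 dB.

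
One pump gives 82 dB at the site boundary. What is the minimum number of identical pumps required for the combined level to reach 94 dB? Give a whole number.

Need L₁ + 10·log₁₀ N ≥ 94, i.e. log₁₀ N ≥ 1.20.
N ≥ 10^(12.0/10) = 15.849, so N = 16.

16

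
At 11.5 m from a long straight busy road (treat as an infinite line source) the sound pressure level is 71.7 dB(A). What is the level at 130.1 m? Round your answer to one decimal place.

61.2 dB(A)

For a line source, L₂ = L₁ − 10·log₁₀(r₂/r₁).
L₂ = 71.7 − 10·log₁₀(130.1/11.5) = 71.7 − 10.536 = 61.16 dB(A).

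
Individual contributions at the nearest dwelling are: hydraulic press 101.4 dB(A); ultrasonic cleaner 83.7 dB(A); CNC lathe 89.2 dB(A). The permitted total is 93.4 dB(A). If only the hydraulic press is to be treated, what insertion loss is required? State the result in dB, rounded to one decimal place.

The untreated sources together contribute 10^(83.7/10) + 10^(89.2/10) = 1.066e+09, i.e. 90.28 dB(A).
The limit corresponds to 10^(93.4/10) = 2.188e+09; subtracting the fixed part leaves 1.122e+09 for the hydraulic press, i.e. 90.50 dB(A).
So the hydraulic press must be reduced from 101.4 to 90.50 dB(A): IL = 10.90 dB.

10.9 dB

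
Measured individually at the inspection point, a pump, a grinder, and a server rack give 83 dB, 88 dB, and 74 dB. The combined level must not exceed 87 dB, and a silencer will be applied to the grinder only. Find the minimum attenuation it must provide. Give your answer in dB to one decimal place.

The untreated sources together contribute 10^(83/10) + 10^(74/10) = 2.246e+08, i.e. 83.51 dB.
The limit corresponds to 10^(87/10) = 5.012e+08; subtracting the fixed part leaves 2.765e+08 for the grinder, i.e. 84.42 dB.
Required insertion loss = 88 − 84.42 = 3.58 dB.

3.6 dB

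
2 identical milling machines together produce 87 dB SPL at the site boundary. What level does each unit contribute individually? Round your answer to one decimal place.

Dividing the total intensity by 2 lowers the level by 10·log₁₀ 2 = 3.010 dB: L₁ = 87 − 3.010.

84.0 dB SPL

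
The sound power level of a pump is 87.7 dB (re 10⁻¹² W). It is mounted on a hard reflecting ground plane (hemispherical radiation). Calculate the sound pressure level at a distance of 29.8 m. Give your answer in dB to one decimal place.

50.2 dB

The power spreads over a hemisphere of area 2π·r², so L_p = L_w − 10·log₁₀(2π·r²).
2π·r² = 5580 m², 10·log₁₀ of that is 37.466 dB.
L_p = 87.7 − 37.466 = 50.23 dB.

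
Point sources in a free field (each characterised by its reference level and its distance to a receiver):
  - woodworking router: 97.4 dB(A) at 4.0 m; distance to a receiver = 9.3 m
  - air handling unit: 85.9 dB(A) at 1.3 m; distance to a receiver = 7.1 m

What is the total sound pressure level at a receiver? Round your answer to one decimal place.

Apply inverse-square spreading to bring every level to the receiver, then sum 10^(L/10).
woodworking router: 97.4 − 20·log₁₀(9.3/4.0) = 97.4 − 7.33 = 90.07 dB(A).
air handling unit: 85.9 − 20·log₁₀(7.1/1.3) = 85.9 − 14.75 = 71.15 dB(A).
Σ 10^(L/10) = 1.030e+09 → L_total = 10·log₁₀(1.030e+09) = 90.13 dB(A).

90.1 dB(A)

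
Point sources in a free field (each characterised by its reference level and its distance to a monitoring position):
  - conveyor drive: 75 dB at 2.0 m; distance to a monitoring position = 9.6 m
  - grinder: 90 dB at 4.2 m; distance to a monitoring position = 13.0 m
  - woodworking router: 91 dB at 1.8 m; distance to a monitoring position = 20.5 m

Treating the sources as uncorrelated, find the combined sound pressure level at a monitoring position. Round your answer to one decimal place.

Apply inverse-square spreading to bring every level to the receiver, then sum 10^(L/10).
conveyor drive: 75 − 20·log₁₀(9.6/2.0) = 75 − 13.62 = 61.38 dB.
grinder: 90 − 20·log₁₀(13.0/4.2) = 90 − 9.81 = 80.19 dB.
woodworking router: 91 − 20·log₁₀(20.5/1.8) = 91 − 21.13 = 69.87 dB.
Σ 10^(L/10) = 1.155e+08 → L_total = 10·log₁₀(1.155e+08) = 80.62 dB.

80.6 dB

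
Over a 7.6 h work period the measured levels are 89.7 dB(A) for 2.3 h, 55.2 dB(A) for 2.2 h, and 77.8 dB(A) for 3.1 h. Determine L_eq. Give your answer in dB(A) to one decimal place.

Weight each interval's intensity by its duration and average over T = 7.6 h:
Σ tᵢ·10^(Lᵢ/10) = 2.3·10^(89.7/10) + 2.2·10^(55.2/10) + 3.1·10^(77.8/10) = 2.334e+09.
L_eq = 10·log₁₀(2.334e+09/7.6) = 84.87 dB(A).

84.9 dB(A)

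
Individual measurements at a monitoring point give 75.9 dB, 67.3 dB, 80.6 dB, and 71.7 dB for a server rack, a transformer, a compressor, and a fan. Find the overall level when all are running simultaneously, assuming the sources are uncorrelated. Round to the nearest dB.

82 dB

Incoherent sources combine by intensity addition: L_total = 10·log₁₀(Σ 10^(L_i/10)).
Σ 10^(L/10) = 10^(75.9/10) + 10^(67.3/10) + 10^(80.6/10) + 10^(71.7/10) = 1.739e+08.
L_total = 10·log₁₀(1.739e+08) = 82.40 dB.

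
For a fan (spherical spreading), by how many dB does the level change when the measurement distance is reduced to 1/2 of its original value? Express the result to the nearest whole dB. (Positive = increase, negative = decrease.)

A point source loses 6 dB per doubling of distance; generally ΔL = −20·log₁₀(r₂/r₁).
ΔL = −20·log₁₀(0.5) = +6.02 dB.

+6 dB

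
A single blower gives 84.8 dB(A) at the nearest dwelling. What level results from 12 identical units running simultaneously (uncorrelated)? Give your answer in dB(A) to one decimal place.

95.6 dB(A)

L_total = L₁ + 10·log₁₀ N for N identical incoherent sources.
L_total = 84.8 + 10·log₁₀(12) = 84.8 + 10.792 = 95.59 dB(A).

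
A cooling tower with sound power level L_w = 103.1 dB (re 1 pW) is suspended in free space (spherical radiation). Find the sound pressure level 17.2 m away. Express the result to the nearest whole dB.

The power spreads over a sphere of area 4π·r², so L_p = L_w − 10·log₁₀(4π·r²).
4π·r² = 3718 m², 10·log₁₀ of that is 35.703 dB.
L_p = 103.1 − 35.703 = 67.40 dB.

67 dB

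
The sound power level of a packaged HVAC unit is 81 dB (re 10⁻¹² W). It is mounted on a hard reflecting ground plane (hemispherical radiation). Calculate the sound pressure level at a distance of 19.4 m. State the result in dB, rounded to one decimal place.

47.3 dB

Free-field hemispherical radiation: L_p = L_w − 10·log₁₀(2π·r²), r = 19.4 m.
2π·r² = 2365 m², 10·log₁₀ of that is 33.738 dB.
L_p = 81 − 33.738 = 47.26 dB.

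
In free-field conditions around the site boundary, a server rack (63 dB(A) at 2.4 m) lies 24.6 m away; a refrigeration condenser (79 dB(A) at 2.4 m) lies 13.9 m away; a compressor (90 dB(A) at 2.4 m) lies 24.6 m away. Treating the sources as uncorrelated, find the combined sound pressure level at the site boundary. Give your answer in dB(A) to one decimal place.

First find each source's level at the receiver (point-source: −20·log₁₀(r/r_ref)), then combine on an intensity basis.
server rack: 63 − 20·log₁₀(24.6/2.4) = 63 − 20.21 = 42.79 dB(A).
refrigeration condenser: 79 − 20·log₁₀(13.9/2.4) = 79 − 15.26 = 63.74 dB(A).
compressor: 90 − 20·log₁₀(24.6/2.4) = 90 − 20.21 = 69.79 dB(A).
Σ 10^(L/10) = 1.191e+07 → L_total = 10·log₁₀(1.191e+07) = 70.76 dB(A).

70.8 dB(A)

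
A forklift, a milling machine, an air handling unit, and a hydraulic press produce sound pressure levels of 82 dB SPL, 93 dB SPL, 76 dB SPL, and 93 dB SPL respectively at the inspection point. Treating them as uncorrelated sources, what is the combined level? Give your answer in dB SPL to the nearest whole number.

96 dB SPL

Incoherent sources combine by intensity addition: L_total = 10·log₁₀(Σ 10^(L_i/10)).
Σ 10^(L/10) = 10^(82/10) + 10^(93/10) + 10^(76/10) + 10^(93/10) = 4.189e+09.
L_total = 10·log₁₀(4.189e+09) = 96.22 dB SPL.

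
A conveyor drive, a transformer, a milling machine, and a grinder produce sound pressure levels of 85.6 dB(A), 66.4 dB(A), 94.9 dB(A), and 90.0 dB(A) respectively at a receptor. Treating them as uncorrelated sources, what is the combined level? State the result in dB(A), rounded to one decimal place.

For uncorrelated sources the intensities add, so convert each level to linear form, sum, and take 10·log₁₀ of the total.
Σ 10^(L/10) = 10^(85.6/10) + 10^(66.4/10) + 10^(94.9/10) + 10^(90.0/10) = 4.458e+09.
L_total = 10·log₁₀(4.458e+09) = 96.49 dB(A).

96.5 dB(A)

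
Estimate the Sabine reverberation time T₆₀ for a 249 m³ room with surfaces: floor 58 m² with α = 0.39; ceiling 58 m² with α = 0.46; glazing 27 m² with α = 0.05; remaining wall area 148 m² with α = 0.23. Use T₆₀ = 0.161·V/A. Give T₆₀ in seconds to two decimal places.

0.47 s

Summing Sᵢαᵢ: 58·0.39 + 58·0.46 + 27·0.05 + 148·0.23 = 84.69 m².
T₆₀ = 0.161·V/A = 0.161·249/84.69 = 0.473 s.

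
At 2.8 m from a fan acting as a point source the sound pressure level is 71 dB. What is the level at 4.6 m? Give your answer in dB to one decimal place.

66.7 dB

Point-source attenuation: ΔL = 20·log₁₀(r₂/r₁) = 20·log₁₀(4.6/2.8) = 4.312 dB.
L₂ = 71 − 20·log₁₀(4.6/2.8) = 71 − 4.312 = 66.69 dB.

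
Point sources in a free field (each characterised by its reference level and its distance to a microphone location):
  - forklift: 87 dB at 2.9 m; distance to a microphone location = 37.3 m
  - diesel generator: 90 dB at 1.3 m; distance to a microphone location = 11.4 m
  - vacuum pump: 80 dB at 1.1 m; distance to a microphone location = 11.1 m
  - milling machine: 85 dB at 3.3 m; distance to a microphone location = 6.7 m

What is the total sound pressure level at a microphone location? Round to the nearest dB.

80 dB

First find each source's level at the receiver (point-source: −20·log₁₀(r/r_ref)), then combine on an intensity basis.
forklift: 87 − 20·log₁₀(37.3/2.9) = 87 − 22.19 = 64.81 dB.
diesel generator: 90 − 20·log₁₀(11.4/1.3) = 90 − 18.86 = 71.14 dB.
vacuum pump: 80 − 20·log₁₀(11.1/1.1) = 80 − 20.08 = 59.92 dB.
milling machine: 85 − 20·log₁₀(6.7/3.3) = 85 − 6.15 = 78.85 dB.
Σ 10^(L/10) = 9.373e+07 → L_total = 10·log₁₀(9.373e+07) = 79.72 dB.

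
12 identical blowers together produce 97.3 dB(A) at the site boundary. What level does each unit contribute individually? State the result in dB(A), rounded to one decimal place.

12 equal contributions raise the level by 10·log₁₀ 12 = 10.792 dB, so each unit alone gives 97.3 − 10.792.

86.5 dB(A)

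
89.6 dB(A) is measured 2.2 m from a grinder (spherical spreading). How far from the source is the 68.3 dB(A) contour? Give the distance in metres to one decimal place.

The 21.3 dB drop corresponds to a distance ratio of 10^(21.3/20) for a point source.
r₂ = 2.2·10^((89.6−68.3)/20) = 2.2·10^(21.3/20) = 25.55 m.

25.6 m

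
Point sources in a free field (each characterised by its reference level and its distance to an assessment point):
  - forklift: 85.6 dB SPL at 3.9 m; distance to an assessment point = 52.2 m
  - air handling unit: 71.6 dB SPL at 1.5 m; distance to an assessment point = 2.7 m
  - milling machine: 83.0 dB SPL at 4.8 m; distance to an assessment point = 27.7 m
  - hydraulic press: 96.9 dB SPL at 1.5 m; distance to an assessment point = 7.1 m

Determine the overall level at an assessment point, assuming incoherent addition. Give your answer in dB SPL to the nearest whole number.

84 dB SPL

Apply inverse-square spreading to bring every level to the receiver, then sum 10^(L/10).
forklift: 85.6 − 20·log₁₀(52.2/3.9) = 85.6 − 22.53 = 63.07 dB SPL.
air handling unit: 71.6 − 20·log₁₀(2.7/1.5) = 71.6 − 5.11 = 66.49 dB SPL.
milling machine: 83.0 − 20·log₁₀(27.7/4.8) = 83.0 − 15.22 = 67.78 dB SPL.
hydraulic press: 96.9 − 20·log₁₀(7.1/1.5) = 96.9 − 13.50 = 83.40 dB SPL.
Σ 10^(L/10) = 2.311e+08 → L_total = 10·log₁₀(2.311e+08) = 83.64 dB SPL.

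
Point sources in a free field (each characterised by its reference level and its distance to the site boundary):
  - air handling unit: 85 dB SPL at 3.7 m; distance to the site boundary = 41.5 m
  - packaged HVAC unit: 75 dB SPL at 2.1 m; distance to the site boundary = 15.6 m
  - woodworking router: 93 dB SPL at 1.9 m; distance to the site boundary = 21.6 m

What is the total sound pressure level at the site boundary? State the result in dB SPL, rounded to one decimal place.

Apply inverse-square spreading to bring every level to the receiver, then sum 10^(L/10).
air handling unit: 85 − 20·log₁₀(41.5/3.7) = 85 − 21.00 = 64.00 dB SPL.
packaged HVAC unit: 75 − 20·log₁₀(15.6/2.1) = 75 − 17.42 = 57.58 dB SPL.
woodworking router: 93 − 20·log₁₀(21.6/1.9) = 93 − 21.11 = 71.89 dB SPL.
Σ 10^(L/10) = 1.853e+07 → L_total = 10·log₁₀(1.853e+07) = 72.68 dB SPL.

72.7 dB SPL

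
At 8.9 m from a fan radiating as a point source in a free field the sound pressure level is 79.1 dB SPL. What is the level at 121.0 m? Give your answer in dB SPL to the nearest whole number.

Point-source attenuation: ΔL = 20·log₁₀(r₂/r₁) = 20·log₁₀(121.0/8.9) = 22.668 dB.
L₂ = 79.1 − 20·log₁₀(121.0/8.9) = 79.1 − 22.668 = 56.43 dB SPL.

56 dB SPL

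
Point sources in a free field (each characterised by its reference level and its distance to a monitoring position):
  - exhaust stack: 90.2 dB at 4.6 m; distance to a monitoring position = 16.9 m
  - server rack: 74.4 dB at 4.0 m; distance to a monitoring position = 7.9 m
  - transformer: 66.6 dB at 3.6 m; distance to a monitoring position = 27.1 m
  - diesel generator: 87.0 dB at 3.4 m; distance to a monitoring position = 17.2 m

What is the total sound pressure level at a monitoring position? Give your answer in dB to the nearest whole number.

80 dB

Apply inverse-square spreading to bring every level to the receiver, then sum 10^(L/10).
exhaust stack: 90.2 − 20·log₁₀(16.9/4.6) = 90.2 − 11.30 = 78.90 dB.
server rack: 74.4 − 20·log₁₀(7.9/4.0) = 74.4 − 5.91 = 68.49 dB.
transformer: 66.6 − 20·log₁₀(27.1/3.6) = 66.6 − 17.53 = 49.07 dB.
diesel generator: 87.0 − 20·log₁₀(17.2/3.4) = 87.0 − 14.08 = 72.92 dB.
Σ 10^(L/10) = 1.043e+08 → L_total = 10·log₁₀(1.043e+08) = 80.18 dB.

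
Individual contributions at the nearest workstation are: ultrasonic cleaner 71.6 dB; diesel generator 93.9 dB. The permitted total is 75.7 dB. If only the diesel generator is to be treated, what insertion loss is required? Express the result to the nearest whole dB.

20 dB

The untreated sources together contribute 10^(71.6/10) = 1.445e+07, i.e. 71.60 dB.
To meet 75.7 dB overall, the treated diesel generator may contribute at most 10^(75.7/10) − 1.445e+07 = 2.270e+07, i.e. 73.56 dB.
Required insertion loss = 93.9 − 73.56 = 20.34 dB.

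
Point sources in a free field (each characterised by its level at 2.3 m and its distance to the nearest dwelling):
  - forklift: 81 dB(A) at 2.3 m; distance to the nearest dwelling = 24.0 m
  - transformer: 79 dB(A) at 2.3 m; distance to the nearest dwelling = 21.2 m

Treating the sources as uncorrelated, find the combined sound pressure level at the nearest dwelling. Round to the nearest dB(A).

63 dB(A)

Propagate each source to the receiver with L = L_ref − 20·log₁₀(r/r_ref), then add intensities.
forklift: 81 − 20·log₁₀(24.0/2.3) = 81 − 20.37 = 60.63 dB(A).
transformer: 79 − 20·log₁₀(21.2/2.3) = 79 − 19.29 = 59.71 dB(A).
Σ 10^(L/10) = 2.091e+06 → L_total = 10·log₁₀(2.091e+06) = 63.20 dB(A).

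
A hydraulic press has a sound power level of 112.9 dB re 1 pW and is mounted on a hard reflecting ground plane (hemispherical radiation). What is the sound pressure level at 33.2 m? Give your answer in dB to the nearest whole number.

74 dB

Free-field hemispherical radiation: L_p = L_w − 10·log₁₀(2π·r²), r = 33.2 m.
2π·r² = 6926 m², 10·log₁₀ of that is 38.405 dB.
L_p = 112.9 − 38.405 = 74.50 dB.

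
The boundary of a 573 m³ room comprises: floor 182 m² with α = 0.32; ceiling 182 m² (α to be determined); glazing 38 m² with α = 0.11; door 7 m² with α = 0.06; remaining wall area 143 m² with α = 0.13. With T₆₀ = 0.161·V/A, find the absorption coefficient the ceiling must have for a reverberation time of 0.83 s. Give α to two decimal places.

0.16

Required total absorption A = 0.161·573/0.83 = 111.15 m².
Absorption from the other surfaces = 182·0.32 + 38·0.11 + 7·0.06 + 143·0.13 = 81.43 m², so the ceiling must supply 29.72 m² over 182 m².
α = 29.72/182 = 0.163.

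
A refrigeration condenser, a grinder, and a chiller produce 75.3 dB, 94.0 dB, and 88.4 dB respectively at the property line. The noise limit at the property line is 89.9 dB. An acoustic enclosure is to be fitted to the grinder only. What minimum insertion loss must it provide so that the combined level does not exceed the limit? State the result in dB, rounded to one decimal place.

The untreated sources together contribute 10^(75.3/10) + 10^(88.4/10) = 7.257e+08, i.e. 88.61 dB.
To meet 89.9 dB overall, the treated grinder may contribute at most 10^(89.9/10) − 7.257e+08 = 2.515e+08, i.e. 84.01 dB.
Required insertion loss = 94.0 − 84.01 = 9.99 dB.

10.0 dB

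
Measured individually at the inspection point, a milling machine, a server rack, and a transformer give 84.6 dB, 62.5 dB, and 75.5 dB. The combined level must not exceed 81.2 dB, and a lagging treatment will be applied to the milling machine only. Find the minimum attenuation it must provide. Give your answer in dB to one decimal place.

4.8 dB

Fixed contribution from the other sources: Σ 10^(L/10) = 10^(62.5/10) + 10^(75.5/10) = 3.726e+07 (75.71 dB).
The limit corresponds to 10^(81.2/10) = 1.318e+08; subtracting the fixed part leaves 9.457e+07 for the milling machine, i.e. 79.76 dB.
So the milling machine must be reduced from 84.6 to 79.76 dB: IL = 4.84 dB.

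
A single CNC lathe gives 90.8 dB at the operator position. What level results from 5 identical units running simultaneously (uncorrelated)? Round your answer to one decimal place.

L_total = L₁ + 10·log₁₀ N for N identical incoherent sources.
L_total = 90.8 + 10·log₁₀(5) = 90.8 + 6.990 = 97.79 dB.

97.8 dB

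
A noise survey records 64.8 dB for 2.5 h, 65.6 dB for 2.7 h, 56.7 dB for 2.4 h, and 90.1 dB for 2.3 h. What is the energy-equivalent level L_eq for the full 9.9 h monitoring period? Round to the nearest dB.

84 dB

L_eq = 10·log₁₀[(1/T)·Σ tᵢ·10^(Lᵢ/10)] with T = 9.9 h.
Σ tᵢ·10^(Lᵢ/10) = 2.5·10^(64.8/10) + 2.7·10^(65.6/10) + 2.4·10^(56.7/10) + 2.3·10^(90.1/10) = 2.372e+09.
L_eq = 10·log₁₀(2.372e+09/9.9) = 83.79 dB.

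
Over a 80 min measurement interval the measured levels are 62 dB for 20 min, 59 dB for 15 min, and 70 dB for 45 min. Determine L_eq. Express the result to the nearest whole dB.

68 dB

The energy average is taken in the linear domain: L_eq = 10·log₁₀[(Σ tᵢ·10^(Lᵢ/10))/T], T = 80 min.
Σ tᵢ·10^(Lᵢ/10) = 20·10^(62/10) + 15·10^(59/10) + 45·10^(70/10) = 4.936e+08.
L_eq = 10·log₁₀(4.936e+08/80) = 67.90 dB.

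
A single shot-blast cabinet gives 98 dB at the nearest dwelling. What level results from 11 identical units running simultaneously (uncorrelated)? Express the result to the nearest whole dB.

L_total = L₁ + 10·log₁₀ N for N identical incoherent sources.
L_total = 98 + 10·log₁₀(11) = 98 + 10.414 = 108.41 dB.

108 dB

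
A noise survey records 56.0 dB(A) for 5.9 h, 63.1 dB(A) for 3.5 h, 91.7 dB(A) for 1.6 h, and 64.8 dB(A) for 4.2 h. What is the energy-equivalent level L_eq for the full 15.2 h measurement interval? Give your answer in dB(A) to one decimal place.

The energy average is taken in the linear domain: L_eq = 10·log₁₀[(Σ tᵢ·10^(Lᵢ/10))/T], T = 15.2 h.
Σ tᵢ·10^(Lᵢ/10) = 5.9·10^(56.0/10) + 3.5·10^(63.1/10) + 1.6·10^(91.7/10) + 4.2·10^(64.8/10) = 2.389e+09.
L_eq = 10·log₁₀(2.389e+09/15.2) = 81.96 dB(A).

82.0 dB(A)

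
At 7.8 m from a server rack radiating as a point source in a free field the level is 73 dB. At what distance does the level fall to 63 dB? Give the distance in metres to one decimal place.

24.7 m

For a point source L₁ − L₂ = 20·log₁₀(r₂/r₁), so r₂ = r₁·10^((L₁−L₂)/20).
r₂ = 7.8·10^((73−63)/20) = 7.8·10^(10.0/20) = 24.67 m.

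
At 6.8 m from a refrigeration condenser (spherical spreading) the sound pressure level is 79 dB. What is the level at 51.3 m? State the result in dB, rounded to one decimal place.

Spherical spreading from a point source gives a 20·log₁₀(r₂/r₁) drop.
L₂ = 79 − 20·log₁₀(51.3/6.8) = 79 − 17.552 = 61.45 dB.

61.4 dB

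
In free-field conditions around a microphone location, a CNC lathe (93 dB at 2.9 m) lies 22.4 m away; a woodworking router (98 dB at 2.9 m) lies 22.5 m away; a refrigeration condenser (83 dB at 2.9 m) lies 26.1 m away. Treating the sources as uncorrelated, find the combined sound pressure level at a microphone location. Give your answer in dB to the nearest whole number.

Apply inverse-square spreading to bring every level to the receiver, then sum 10^(L/10).
CNC lathe: 93 − 20·log₁₀(22.4/2.9) = 93 − 17.76 = 75.24 dB.
woodworking router: 98 − 20·log₁₀(22.5/2.9) = 98 − 17.80 = 80.20 dB.
refrigeration condenser: 83 − 20·log₁₀(26.1/2.9) = 83 − 19.08 = 63.92 dB.
Σ 10^(L/10) = 1.407e+08 → L_total = 10·log₁₀(1.407e+08) = 81.48 dB.

81 dB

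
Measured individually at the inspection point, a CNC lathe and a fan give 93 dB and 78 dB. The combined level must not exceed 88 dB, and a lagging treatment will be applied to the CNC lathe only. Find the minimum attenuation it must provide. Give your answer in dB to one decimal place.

5.5 dB

Fixed contribution from the other source: Σ 10^(L/10) = 10^(78/10) = 6.310e+07 (78.00 dB).
To meet 88 dB overall, the treated CNC lathe may contribute at most 10^(88/10) − 6.310e+07 = 5.679e+08, i.e. 87.54 dB.
Required insertion loss = 93 − 87.54 = 5.46 dB.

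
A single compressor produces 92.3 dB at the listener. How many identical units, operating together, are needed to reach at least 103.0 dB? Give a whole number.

Need L₁ + 10·log₁₀ N ≥ 103.0, i.e. log₁₀ N ≥ 1.07.
N ≥ 10^(10.7/10) = 11.749, so N = 12.

12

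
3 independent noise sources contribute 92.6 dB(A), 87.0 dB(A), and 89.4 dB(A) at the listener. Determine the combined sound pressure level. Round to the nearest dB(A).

Incoherent sources combine by intensity addition: L_total = 10·log₁₀(Σ 10^(L_i/10)).
Σ 10^(L/10) = 10^(92.6/10) + 10^(87.0/10) + 10^(89.4/10) = 3.192e+09.
L_total = 10·log₁₀(3.192e+09) = 95.04 dB(A).

95 dB(A)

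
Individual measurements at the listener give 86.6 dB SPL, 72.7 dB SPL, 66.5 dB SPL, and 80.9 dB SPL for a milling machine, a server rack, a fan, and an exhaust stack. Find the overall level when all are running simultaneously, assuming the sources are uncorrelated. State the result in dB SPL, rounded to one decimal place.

87.8 dB SPL

Incoherent sources combine by intensity addition: L_total = 10·log₁₀(Σ 10^(L_i/10)).
Σ 10^(L/10) = 10^(86.6/10) + 10^(72.7/10) + 10^(66.5/10) + 10^(80.9/10) = 6.032e+08.
L_total = 10·log₁₀(6.032e+08) = 87.80 dB SPL.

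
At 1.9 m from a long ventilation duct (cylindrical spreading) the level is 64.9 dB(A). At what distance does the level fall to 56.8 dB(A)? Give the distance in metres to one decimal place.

12.3 m

For a line source L₁ − L₂ = 10·log₁₀(r₂/r₁), so r₂ = r₁·10^((L₁−L₂)/10).
r₂ = 1.9·10^((64.9−56.8)/10) = 1.9·10^(8.1/10) = 12.27 m.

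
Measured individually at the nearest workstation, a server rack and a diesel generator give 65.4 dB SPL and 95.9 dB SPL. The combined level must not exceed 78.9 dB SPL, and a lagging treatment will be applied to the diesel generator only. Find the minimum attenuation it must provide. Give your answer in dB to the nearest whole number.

17 dB

Fixed contribution from the other source: Σ 10^(L/10) = 10^(65.4/10) = 3.467e+06 (65.40 dB SPL).
The limit corresponds to 10^(78.9/10) = 7.762e+07; subtracting the fixed part leaves 7.416e+07 for the diesel generator, i.e. 78.70 dB SPL.
So the diesel generator must be reduced from 95.9 to 78.70 dB SPL: IL = 17.20 dB.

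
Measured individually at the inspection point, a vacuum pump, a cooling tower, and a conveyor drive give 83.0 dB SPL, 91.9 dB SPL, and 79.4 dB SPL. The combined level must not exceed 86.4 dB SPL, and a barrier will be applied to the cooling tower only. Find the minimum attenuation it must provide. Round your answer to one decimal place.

10.1 dB

Fixed contribution from the other sources: Σ 10^(L/10) = 10^(83.0/10) + 10^(79.4/10) = 2.866e+08 (84.57 dB SPL).
To meet 86.4 dB SPL overall, the treated cooling tower may contribute at most 10^(86.4/10) − 2.866e+08 = 1.499e+08, i.e. 81.76 dB SPL.
Required insertion loss = 91.9 − 81.76 = 10.14 dB.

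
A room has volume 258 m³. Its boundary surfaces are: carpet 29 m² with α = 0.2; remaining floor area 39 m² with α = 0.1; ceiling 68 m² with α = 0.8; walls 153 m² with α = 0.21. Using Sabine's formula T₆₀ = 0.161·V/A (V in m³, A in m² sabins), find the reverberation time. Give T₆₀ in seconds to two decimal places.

0.43 s

A = Σ Sᵢαᵢ = 29·0.2 + 39·0.1 + 68·0.8 + 153·0.21 = 96.23 m².
T₆₀ = 0.161 × 258 / 96.23 = 0.432 s.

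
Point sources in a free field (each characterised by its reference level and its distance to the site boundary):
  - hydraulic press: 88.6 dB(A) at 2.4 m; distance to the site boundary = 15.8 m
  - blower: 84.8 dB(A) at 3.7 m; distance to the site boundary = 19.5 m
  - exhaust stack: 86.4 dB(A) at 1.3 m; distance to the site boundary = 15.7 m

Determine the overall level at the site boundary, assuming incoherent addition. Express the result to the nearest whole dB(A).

75 dB(A)

Propagate each source to the receiver with L = L_ref − 20·log₁₀(r/r_ref), then add intensities.
hydraulic press: 88.6 − 20·log₁₀(15.8/2.4) = 88.6 − 16.37 = 72.23 dB(A).
blower: 84.8 − 20·log₁₀(19.5/3.7) = 84.8 − 14.44 = 70.36 dB(A).
exhaust stack: 86.4 − 20·log₁₀(15.7/1.3) = 86.4 − 21.64 = 64.76 dB(A).
Σ 10^(L/10) = 3.058e+07 → L_total = 10·log₁₀(3.058e+07) = 74.85 dB(A).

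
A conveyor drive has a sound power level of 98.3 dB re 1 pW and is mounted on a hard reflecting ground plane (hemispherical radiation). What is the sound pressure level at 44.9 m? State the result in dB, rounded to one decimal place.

L_p = L_w − 10·log₁₀(2π·r²) with r = 44.9 m.
2π·r² = 1.267e+04 m², 10·log₁₀ of that is 41.027 dB.
L_p = 98.3 − 41.027 = 57.27 dB.

57.3 dB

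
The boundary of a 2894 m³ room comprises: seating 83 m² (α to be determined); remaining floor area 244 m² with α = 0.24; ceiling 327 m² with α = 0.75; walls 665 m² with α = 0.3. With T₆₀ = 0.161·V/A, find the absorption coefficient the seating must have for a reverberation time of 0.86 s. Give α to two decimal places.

0.46

From T₆₀ = 0.161·V/A, the target T₆₀ = 0.86 s needs A = 0.161·2894/0.86 = 541.78 m².
Absorption from the other surfaces = 244·0.24 + 327·0.75 + 665·0.3 = 503.31 m², so the seating must supply 38.47 m² over 83 m².
α = 38.47/83 = 0.464.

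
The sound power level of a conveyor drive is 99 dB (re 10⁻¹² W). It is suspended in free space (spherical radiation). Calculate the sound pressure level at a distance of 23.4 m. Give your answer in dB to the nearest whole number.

61 dB

L_p = L_w − 10·log₁₀(4π·r²) with r = 23.4 m.
4π·r² = 6881 m², 10·log₁₀ of that is 38.376 dB.
L_p = 99 − 38.376 = 60.62 dB.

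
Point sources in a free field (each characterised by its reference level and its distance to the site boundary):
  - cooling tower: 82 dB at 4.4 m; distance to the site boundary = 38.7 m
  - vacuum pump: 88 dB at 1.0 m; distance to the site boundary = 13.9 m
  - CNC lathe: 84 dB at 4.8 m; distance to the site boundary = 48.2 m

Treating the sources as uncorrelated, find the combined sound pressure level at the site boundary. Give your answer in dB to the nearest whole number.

Apply inverse-square spreading to bring every level to the receiver, then sum 10^(L/10).
cooling tower: 82 − 20·log₁₀(38.7/4.4) = 82 − 18.89 = 63.11 dB.
vacuum pump: 88 − 20·log₁₀(13.9/1.0) = 88 − 22.86 = 65.14 dB.
CNC lathe: 84 − 20·log₁₀(48.2/4.8) = 84 − 20.04 = 63.96 dB.
Σ 10^(L/10) = 7.805e+06 → L_total = 10·log₁₀(7.805e+06) = 68.92 dB.

69 dB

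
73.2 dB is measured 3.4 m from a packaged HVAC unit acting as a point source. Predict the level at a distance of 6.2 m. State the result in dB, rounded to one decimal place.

68.0 dB

Spherical spreading from a point source gives a 20·log₁₀(r₂/r₁) drop.
L₂ = 73.2 − 20·log₁₀(6.2/3.4) = 73.2 − 5.218 = 67.98 dB.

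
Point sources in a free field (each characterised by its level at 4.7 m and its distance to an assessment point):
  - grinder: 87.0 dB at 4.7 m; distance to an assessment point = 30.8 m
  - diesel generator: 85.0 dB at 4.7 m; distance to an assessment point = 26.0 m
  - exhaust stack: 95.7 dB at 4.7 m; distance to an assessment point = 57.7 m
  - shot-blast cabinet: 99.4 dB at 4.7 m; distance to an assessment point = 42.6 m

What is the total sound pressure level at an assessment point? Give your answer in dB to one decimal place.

First find each source's level at the receiver (point-source: −20·log₁₀(r/r_ref)), then combine on an intensity basis.
grinder: 87.0 − 20·log₁₀(30.8/4.7) = 87.0 − 16.33 = 70.67 dB.
diesel generator: 85.0 − 20·log₁₀(26.0/4.7) = 85.0 − 14.86 = 70.14 dB.
exhaust stack: 95.7 − 20·log₁₀(57.7/4.7) = 95.7 − 21.78 = 73.92 dB.
shot-blast cabinet: 99.4 − 20·log₁₀(42.6/4.7) = 99.4 − 19.15 = 80.25 dB.
Σ 10^(L/10) = 1.527e+08 → L_total = 10·log₁₀(1.527e+08) = 81.84 dB.

81.8 dB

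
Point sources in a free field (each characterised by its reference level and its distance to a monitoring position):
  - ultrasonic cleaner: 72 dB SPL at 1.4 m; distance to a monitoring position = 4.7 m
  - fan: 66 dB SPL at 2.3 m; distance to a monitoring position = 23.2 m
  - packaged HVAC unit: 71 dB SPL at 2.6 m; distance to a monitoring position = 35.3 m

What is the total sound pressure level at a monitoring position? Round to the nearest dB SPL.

62 dB SPL

First find each source's level at the receiver (point-source: −20·log₁₀(r/r_ref)), then combine on an intensity basis.
ultrasonic cleaner: 72 − 20·log₁₀(4.7/1.4) = 72 − 10.52 = 61.48 dB SPL.
fan: 66 − 20·log₁₀(23.2/2.3) = 66 − 20.08 = 45.92 dB SPL.
packaged HVAC unit: 71 − 20·log₁₀(35.3/2.6) = 71 − 22.66 = 48.34 dB SPL.
Σ 10^(L/10) = 1.514e+06 → L_total = 10·log₁₀(1.514e+06) = 61.80 dB SPL.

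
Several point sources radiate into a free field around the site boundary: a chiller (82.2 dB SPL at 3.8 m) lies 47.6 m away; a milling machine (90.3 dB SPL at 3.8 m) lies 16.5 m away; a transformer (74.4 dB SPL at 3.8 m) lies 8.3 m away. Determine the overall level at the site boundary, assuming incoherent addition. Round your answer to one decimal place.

First find each source's level at the receiver (point-source: −20·log₁₀(r/r_ref)), then combine on an intensity basis.
chiller: 82.2 − 20·log₁₀(47.6/3.8) = 82.2 − 21.96 = 60.24 dB SPL.
milling machine: 90.3 − 20·log₁₀(16.5/3.8) = 90.3 − 12.75 = 77.55 dB SPL.
transformer: 74.4 − 20·log₁₀(8.3/3.8) = 74.4 − 6.79 = 67.61 dB SPL.
Σ 10^(L/10) = 6.366e+07 → L_total = 10·log₁₀(6.366e+07) = 78.04 dB SPL.

78.0 dB SPL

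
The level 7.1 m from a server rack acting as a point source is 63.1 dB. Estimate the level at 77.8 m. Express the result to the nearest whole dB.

Point-source attenuation: ΔL = 20·log₁₀(r₂/r₁) = 20·log₁₀(77.8/7.1) = 20.794 dB.
L₂ = 63.1 − 20·log₁₀(77.8/7.1) = 63.1 − 20.794 = 42.31 dB.

42 dB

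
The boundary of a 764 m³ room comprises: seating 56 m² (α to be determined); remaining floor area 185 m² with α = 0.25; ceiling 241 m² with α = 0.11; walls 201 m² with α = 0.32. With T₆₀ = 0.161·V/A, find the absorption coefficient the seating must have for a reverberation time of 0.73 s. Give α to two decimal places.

A = 0.161·V/T₆₀ = 0.161·764/0.73 = 168.50 m² sabins.
Absorption from the other surfaces = 185·0.25 + 241·0.11 + 201·0.32 = 137.08 m², so the seating must supply 31.42 m² over 56 m².
α = 31.42/56 = 0.561.

0.56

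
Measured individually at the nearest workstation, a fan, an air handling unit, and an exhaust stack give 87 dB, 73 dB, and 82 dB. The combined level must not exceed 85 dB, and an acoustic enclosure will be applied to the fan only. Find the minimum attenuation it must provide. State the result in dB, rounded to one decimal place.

Everything except the fan sums to 10^(73/10) + 10^(82/10) = 1.784e+08 in linear terms, 82.51 dB.
To meet 85 dB overall, the treated fan may contribute at most 10^(85/10) − 1.784e+08 = 1.378e+08, i.e. 81.39 dB.
So the fan must be reduced from 87 to 81.39 dB: IL = 5.61 dB.

5.6 dB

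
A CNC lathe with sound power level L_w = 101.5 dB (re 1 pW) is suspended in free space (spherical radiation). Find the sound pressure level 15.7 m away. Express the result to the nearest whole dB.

67 dB

Free-field spherical radiation: L_p = L_w − 10·log₁₀(4π·r²), r = 15.7 m.
4π·r² = 3097 m², 10·log₁₀ of that is 34.910 dB.
L_p = 101.5 − 34.910 = 66.59 dB.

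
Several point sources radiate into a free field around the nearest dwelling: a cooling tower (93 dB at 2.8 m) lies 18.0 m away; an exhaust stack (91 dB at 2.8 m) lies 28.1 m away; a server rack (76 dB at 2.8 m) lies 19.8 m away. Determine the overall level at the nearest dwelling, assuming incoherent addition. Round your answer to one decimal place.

77.9 dB

First find each source's level at the receiver (point-source: −20·log₁₀(r/r_ref)), then combine on an intensity basis.
cooling tower: 93 − 20·log₁₀(18.0/2.8) = 93 − 16.16 = 76.84 dB.
exhaust stack: 91 − 20·log₁₀(28.1/2.8) = 91 − 20.03 = 70.97 dB.
server rack: 76 − 20·log₁₀(19.8/2.8) = 76 − 16.99 = 59.01 dB.
Σ 10^(L/10) = 6.158e+07 → L_total = 10·log₁₀(6.158e+07) = 77.89 dB.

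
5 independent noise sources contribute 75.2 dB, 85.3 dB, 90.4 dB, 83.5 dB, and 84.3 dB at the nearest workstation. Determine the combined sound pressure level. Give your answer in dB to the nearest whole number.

For uncorrelated sources the intensities add, so convert each level to linear form, sum, and take 10·log₁₀ of the total.
Σ 10^(L/10) = 10^(75.2/10) + 10^(85.3/10) + 10^(90.4/10) + 10^(83.5/10) + 10^(84.3/10) = 1.961e+09.
L_total = 10·log₁₀(1.961e+09) = 92.93 dB.

93 dB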